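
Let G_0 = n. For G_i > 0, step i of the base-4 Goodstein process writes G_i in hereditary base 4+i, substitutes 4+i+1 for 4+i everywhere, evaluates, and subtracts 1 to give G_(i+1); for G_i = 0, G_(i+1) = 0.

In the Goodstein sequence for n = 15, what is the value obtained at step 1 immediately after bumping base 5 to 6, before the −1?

step 0: 15 = 3·4 + 3; sub 5 for 4: 3·5 + 3; = 18; G_1 = 18−1 = 17
step 1: 17 = 3·5 + 2; sub 6 for 5: 3·6 + 2; = 20; G_2 = 20−1 = 19

20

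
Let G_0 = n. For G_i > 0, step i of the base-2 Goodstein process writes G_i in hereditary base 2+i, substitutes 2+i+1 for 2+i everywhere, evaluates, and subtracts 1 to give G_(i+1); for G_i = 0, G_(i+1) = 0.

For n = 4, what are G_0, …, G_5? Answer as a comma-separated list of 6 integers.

[0] 4 ≡ 2^2 (base 2). Lift 3: 27. −1: 26.
[1] 26 ≡ 2·3^2 + 2·3 + 2 (base 3). Lift 4: 42. −1: 41.
[2] 41 ≡ 2·4^2 + 2·4 + 1 (base 4). Lift 5: 61. −1: 60.
[3] 60 ≡ 2·5^2 + 2·5 (base 5). Lift 6: 84. −1: 83.
[4] 83 ≡ 2·6^2 + 6 + 5 (base 6). Lift 7: 110. −1: 109.

4, 26, 41, 60, 83, 109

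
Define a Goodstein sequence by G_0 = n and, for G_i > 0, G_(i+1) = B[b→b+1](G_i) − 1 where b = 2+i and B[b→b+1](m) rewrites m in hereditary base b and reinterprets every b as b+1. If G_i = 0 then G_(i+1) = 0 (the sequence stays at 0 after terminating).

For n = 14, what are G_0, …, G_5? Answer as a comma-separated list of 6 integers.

14, 110, 1281, 18750, 326591, 5862840

[0] 14 ≡ 2^(2 + 1) + 2^2 + 2 (base 2). Lift 3: 111. −1: 110.
[1] 110 ≡ 3^(3 + 1) + 3^3 + 2 (base 3). Lift 4: 1282. −1: 1281.
[2] 1281 ≡ 4^(4 + 1) + 4^4 + 1 (base 4). Lift 5: 18751. −1: 18750.
[3] 18750 ≡ 5^(5 + 1) + 5^5 (base 5). Lift 6: 326592. −1: 326591.
[4] 326591 ≡ 6^(6 + 1) + 5·6^5 + 5·6^4 + 5·6^3 + 5·6^2 + 5·6 + 5 (base 6). Lift 7: 5862841. −1: 5862840.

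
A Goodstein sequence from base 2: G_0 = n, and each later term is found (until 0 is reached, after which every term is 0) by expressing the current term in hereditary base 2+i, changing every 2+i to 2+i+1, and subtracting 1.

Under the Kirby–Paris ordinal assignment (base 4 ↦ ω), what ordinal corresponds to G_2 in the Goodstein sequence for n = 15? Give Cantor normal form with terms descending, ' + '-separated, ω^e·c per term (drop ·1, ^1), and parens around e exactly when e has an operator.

ω^(ω + 1) + ω^ω + 3

[0] 15 ≡ 2^(2 + 1) + 2^2 + 2 + 1 (base 2). Lift 3: 112. −1: 111.
[1] 111 ≡ 3^(3 + 1) + 3^3 + 3 (base 3). Lift 4: 1284. −1: 1283.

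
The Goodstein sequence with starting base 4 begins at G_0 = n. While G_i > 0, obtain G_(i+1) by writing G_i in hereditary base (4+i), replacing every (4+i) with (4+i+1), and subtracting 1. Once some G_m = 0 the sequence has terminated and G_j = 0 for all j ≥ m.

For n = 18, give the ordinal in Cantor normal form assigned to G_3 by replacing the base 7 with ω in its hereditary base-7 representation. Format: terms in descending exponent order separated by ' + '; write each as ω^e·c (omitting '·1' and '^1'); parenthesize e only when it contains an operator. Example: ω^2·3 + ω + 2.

ω·6 + 6

G_0=18  [base 4] 4^2 + 2  →[4↦5]→  5^2 + 2 = 27  −1 ⇒ G_1=26
G_1=26  [base 5] 5^2 + 1  →[5↦6]→  6^2 + 1 = 37  −1 ⇒ G_2=36
G_2=36  [base 6] 6^2  →[6↦7]→  7^2 = 49  −1 ⇒ G_3=48
G_3=48  [base 7] 6·7 + 6  →[7↦8]→  6·8 + 6 = 54  −1 ⇒ G_4=53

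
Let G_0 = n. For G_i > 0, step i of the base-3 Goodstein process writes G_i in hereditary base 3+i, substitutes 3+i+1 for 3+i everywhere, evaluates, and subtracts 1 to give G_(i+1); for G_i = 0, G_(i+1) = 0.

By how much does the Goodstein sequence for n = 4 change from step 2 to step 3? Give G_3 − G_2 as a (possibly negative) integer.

-1

i=0: 4 = 3 + 1 (b=3); 3→4: 4 + 1 = 5; 5−1 = 4
i=1: 4 = 4 (b=4); 4→5: 5 = 5; 5−1 = 4
i=2: 4 = 4 (b=5); 5→6: 4 = 4; 4−1 = 3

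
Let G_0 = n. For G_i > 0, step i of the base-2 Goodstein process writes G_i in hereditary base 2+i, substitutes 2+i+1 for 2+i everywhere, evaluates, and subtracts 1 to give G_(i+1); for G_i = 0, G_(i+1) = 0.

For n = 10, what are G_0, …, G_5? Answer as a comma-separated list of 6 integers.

step 0: 10 = 2^(2 + 1) + 2; sub 3 for 2: 3^(3 + 1) + 3; = 84; G_1 = 84−1 = 83
step 1: 83 = 3^(3 + 1) + 2; sub 4 for 3: 4^(4 + 1) + 2; = 1026; G_2 = 1026−1 = 1025
step 2: 1025 = 4^(4 + 1) + 1; sub 5 for 4: 5^(5 + 1) + 1; = 15626; G_3 = 15626−1 = 15625
step 3: 15625 = 5^(5 + 1); sub 6 for 5: 6^(6 + 1); = 279936; G_4 = 279936−1 = 279935
step 4: 279935 = 5·6^6 + 5·6^5 + 5·6^4 + 5·6^3 + 5·6^2 + 5·6 + 5; sub 7 for 6: 5·7^7 + 5·7^5 + 5·7^4 + 5·7^3 + 5·7^2 + 5·7 + 5; = 4215755; G_5 = 4215755−1 = 4215754

10, 83, 1025, 15625, 279935, 4215754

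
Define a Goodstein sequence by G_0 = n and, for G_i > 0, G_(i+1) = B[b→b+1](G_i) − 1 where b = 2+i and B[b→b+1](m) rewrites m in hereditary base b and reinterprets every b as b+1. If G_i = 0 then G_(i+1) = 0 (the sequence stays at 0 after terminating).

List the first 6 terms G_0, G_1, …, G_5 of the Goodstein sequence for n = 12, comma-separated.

12, 107, 1065, 15685, 280019, 5764910

(0) 12|_2 = 2^(2 + 1) + 2^2 ↦ 3^(3 + 1) + 3^3|_3 = 108 ⇒ 107
(1) 107|_3 = 3^(3 + 1) + 2·3^2 + 2·3 + 2 ↦ 4^(4 + 1) + 2·4^2 + 2·4 + 2|_4 = 1066 ⇒ 1065
(2) 1065|_4 = 4^(4 + 1) + 2·4^2 + 2·4 + 1 ↦ 5^(5 + 1) + 2·5^2 + 2·5 + 1|_5 = 15686 ⇒ 15685
(3) 15685|_5 = 5^(5 + 1) + 2·5^2 + 2·5 ↦ 6^(6 + 1) + 2·6^2 + 2·6|_6 = 280020 ⇒ 280019
(4) 280019|_6 = 6^(6 + 1) + 2·6^2 + 6 + 5 ↦ 7^(7 + 1) + 2·7^2 + 7 + 5|_7 = 5764911 ⇒ 5764910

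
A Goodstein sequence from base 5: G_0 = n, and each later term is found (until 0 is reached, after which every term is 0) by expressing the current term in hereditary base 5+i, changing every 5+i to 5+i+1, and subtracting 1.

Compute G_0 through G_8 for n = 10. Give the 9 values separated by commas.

10, 11, 11, 11, 11, 11, 11, 11, 10

i=0: 10 = 2·5 (b=5); 5→6: 2·6 = 12; 12−1 = 11
i=1: 11 = 6 + 5 (b=6); 6→7: 7 + 5 = 12; 12−1 = 11
i=2: 11 = 7 + 4 (b=7); 7→8: 8 + 4 = 12; 12−1 = 11
i=3: 11 = 8 + 3 (b=8); 8→9: 9 + 3 = 12; 12−1 = 11
i=4: 11 = 9 + 2 (b=9); 9→10: 10 + 2 = 12; 12−1 = 11
i=5: 11 = 10 + 1 (b=10); 10→11: 11 + 1 = 12; 12−1 = 11
i=6: 11 = 11 (b=11); 11→12: 12 = 12; 12−1 = 11
i=7: 11 = 11 (b=12); 12→13: 11 = 11; 11−1 = 10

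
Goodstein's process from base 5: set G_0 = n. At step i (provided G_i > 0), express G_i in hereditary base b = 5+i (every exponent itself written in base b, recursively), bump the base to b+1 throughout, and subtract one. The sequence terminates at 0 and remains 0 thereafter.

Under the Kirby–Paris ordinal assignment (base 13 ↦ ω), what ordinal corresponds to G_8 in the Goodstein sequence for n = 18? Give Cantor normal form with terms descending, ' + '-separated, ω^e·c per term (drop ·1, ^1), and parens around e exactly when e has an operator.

ω·2 + 4

G_0=18  [base 5] 3·5 + 3  →[5↦6]→  3·6 + 3 = 21  −1 ⇒ G_1=20
G_1=20  [base 6] 3·6 + 2  →[6↦7]→  3·7 + 2 = 23  −1 ⇒ G_2=22
G_2=22  [base 7] 3·7 + 1  →[7↦8]→  3·8 + 1 = 25  −1 ⇒ G_3=24
G_3=24  [base 8] 3·8  →[8↦9]→  3·9 = 27  −1 ⇒ G_4=26
G_4=26  [base 9] 2·9 + 8  →[9↦10]→  2·10 + 8 = 28  −1 ⇒ G_5=27
G_5=27  [base 10] 2·10 + 7  →[10↦11]→  2·11 + 7 = 29  −1 ⇒ G_6=28
G_6=28  [base 11] 2·11 + 6  →[11↦12]→  2·12 + 6 = 30  −1 ⇒ G_7=29
G_7=29  [base 12] 2·12 + 5  →[12↦13]→  2·13 + 5 = 31  −1 ⇒ G_8=30
G_8=30  [base 13] 2·13 + 4  →[13↦14]→  2·14 + 4 = 32  −1 ⇒ G_9=31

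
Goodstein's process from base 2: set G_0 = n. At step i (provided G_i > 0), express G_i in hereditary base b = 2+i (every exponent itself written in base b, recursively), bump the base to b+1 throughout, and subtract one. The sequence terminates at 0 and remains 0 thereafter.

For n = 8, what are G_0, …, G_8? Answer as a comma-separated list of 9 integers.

8, 80, 553, 6310, 93395, 1647195, 33554571, 774841151, 20000000211

i=0: 8 = 2^(2 + 1) (b=2); 2→3: 3^(3 + 1) = 81; 81−1 = 80
i=1: 80 = 2·3^3 + 2·3^2 + 2·3 + 2 (b=3); 3→4: 2·4^4 + 2·4^2 + 2·4 + 2 = 554; 554−1 = 553
i=2: 553 = 2·4^4 + 2·4^2 + 2·4 + 1 (b=4); 4→5: 2·5^5 + 2·5^2 + 2·5 + 1 = 6311; 6311−1 = 6310
i=3: 6310 = 2·5^5 + 2·5^2 + 2·5 (b=5); 5→6: 2·6^6 + 2·6^2 + 2·6 = 93396; 93396−1 = 93395
i=4: 93395 = 2·6^6 + 2·6^2 + 6 + 5 (b=6); 6→7: 2·7^7 + 2·7^2 + 7 + 5 = 1647196; 1647196−1 = 1647195
i=5: 1647195 = 2·7^7 + 2·7^2 + 7 + 4 (b=7); 7→8: 2·8^8 + 2·8^2 + 8 + 4 = 33554572; 33554572−1 = 33554571
i=6: 33554571 = 2·8^8 + 2·8^2 + 8 + 3 (b=8); 8→9: 2·9^9 + 2·9^2 + 9 + 3 = 774841152; 774841152−1 = 774841151
i=7: 774841151 = 2·9^9 + 2·9^2 + 9 + 2 (b=9); 9→10: 2·10^10 + 2·10^2 + 10 + 2 = 20000000212; 20000000212−1 = 20000000211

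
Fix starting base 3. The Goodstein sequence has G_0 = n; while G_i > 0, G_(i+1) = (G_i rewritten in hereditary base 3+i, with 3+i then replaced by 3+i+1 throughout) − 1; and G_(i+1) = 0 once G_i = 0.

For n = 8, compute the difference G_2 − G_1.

1

8 —HB3→ 2·3 + 2 —bump→ 2·4 + 2 = 10 —(−1)→ 9
9 —HB4→ 2·4 + 1 —bump→ 2·5 + 1 = 11 —(−1)→ 10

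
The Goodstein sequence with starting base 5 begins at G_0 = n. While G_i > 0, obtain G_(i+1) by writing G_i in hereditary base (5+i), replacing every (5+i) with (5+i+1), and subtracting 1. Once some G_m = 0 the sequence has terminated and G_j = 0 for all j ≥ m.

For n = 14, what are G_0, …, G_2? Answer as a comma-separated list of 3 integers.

step 0: 14 = 2·5 + 4; sub 6 for 5: 2·6 + 4; = 16; G_1 = 16−1 = 15
step 1: 15 = 2·6 + 3; sub 7 for 6: 2·7 + 3; = 17; G_2 = 17−1 = 16

14, 15, 16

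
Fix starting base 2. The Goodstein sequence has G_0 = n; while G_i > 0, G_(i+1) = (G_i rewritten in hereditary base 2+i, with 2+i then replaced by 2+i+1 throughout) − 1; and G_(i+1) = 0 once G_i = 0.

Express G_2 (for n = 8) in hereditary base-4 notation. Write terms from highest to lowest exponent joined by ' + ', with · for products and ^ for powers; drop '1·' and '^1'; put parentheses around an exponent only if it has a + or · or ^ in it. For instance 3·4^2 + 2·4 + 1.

2·4^4 + 2·4^2 + 2·4 + 1

(0) 8|_2 = 2^(2 + 1) ↦ 3^(3 + 1)|_3 = 81 ⇒ 80
(1) 80|_3 = 2·3^3 + 2·3^2 + 2·3 + 2 ↦ 2·4^4 + 2·4^2 + 2·4 + 2|_4 = 554 ⇒ 553
(2) 553|_4 = 2·4^4 + 2·4^2 + 2·4 + 1 ↦ 2·5^5 + 2·5^2 + 2·5 + 1|_5 = 6311 ⇒ 6310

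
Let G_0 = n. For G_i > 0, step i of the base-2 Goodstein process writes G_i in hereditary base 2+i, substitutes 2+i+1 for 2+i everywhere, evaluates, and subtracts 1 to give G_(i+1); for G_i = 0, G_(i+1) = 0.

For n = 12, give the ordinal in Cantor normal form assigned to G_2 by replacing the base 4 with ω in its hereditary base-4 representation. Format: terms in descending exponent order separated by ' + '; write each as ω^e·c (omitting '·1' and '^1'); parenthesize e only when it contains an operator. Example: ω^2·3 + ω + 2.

G_0=12  [base 2] 2^(2 + 1) + 2^2  →[2↦3]→  3^(3 + 1) + 3^3 = 108  −1 ⇒ G_1=107
G_1=107  [base 3] 3^(3 + 1) + 2·3^2 + 2·3 + 2  →[3↦4]→  4^(4 + 1) + 2·4^2 + 2·4 + 2 = 1066  −1 ⇒ G_2=1065
G_2=1065  [base 4] 4^(4 + 1) + 2·4^2 + 2·4 + 1  →[4↦5]→  5^(5 + 1) + 2·5^2 + 2·5 + 1 = 15686  −1 ⇒ G_3=15685

ω^(ω + 1) + ω^2·2 + ω·2 + 1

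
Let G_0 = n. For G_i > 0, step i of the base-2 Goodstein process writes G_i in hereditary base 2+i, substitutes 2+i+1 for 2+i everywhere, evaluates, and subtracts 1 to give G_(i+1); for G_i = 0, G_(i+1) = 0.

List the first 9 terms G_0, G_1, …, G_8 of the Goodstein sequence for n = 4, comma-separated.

i=0: 4 = 2^2 (b=2); 2→3: 3^3 = 27; 27−1 = 26
i=1: 26 = 2·3^2 + 2·3 + 2 (b=3); 3→4: 2·4^2 + 2·4 + 2 = 42; 42−1 = 41
i=2: 41 = 2·4^2 + 2·4 + 1 (b=4); 4→5: 2·5^2 + 2·5 + 1 = 61; 61−1 = 60
i=3: 60 = 2·5^2 + 2·5 (b=5); 5→6: 2·6^2 + 2·6 = 84; 84−1 = 83
i=4: 83 = 2·6^2 + 6 + 5 (b=6); 6→7: 2·7^2 + 7 + 5 = 110; 110−1 = 109
i=5: 109 = 2·7^2 + 7 + 4 (b=7); 7→8: 2·8^2 + 8 + 4 = 140; 140−1 = 139
i=6: 139 = 2·8^2 + 8 + 3 (b=8); 8→9: 2·9^2 + 9 + 3 = 174; 174−1 = 173
i=7: 173 = 2·9^2 + 9 + 2 (b=9); 9→10: 2·10^2 + 10 + 2 = 212; 212−1 = 211

4, 26, 41, 60, 83, 109, 139, 173, 211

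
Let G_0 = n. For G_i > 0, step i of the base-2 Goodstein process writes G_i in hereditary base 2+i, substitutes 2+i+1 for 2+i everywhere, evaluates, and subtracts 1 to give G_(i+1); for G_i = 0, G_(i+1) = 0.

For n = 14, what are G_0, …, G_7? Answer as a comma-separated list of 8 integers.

(0) 14|_2 = 2^(2 + 1) + 2^2 + 2 ↦ 3^(3 + 1) + 3^3 + 3|_3 = 111 ⇒ 110
(1) 110|_3 = 3^(3 + 1) + 3^3 + 2 ↦ 4^(4 + 1) + 4^4 + 2|_4 = 1282 ⇒ 1281
(2) 1281|_4 = 4^(4 + 1) + 4^4 + 1 ↦ 5^(5 + 1) + 5^5 + 1|_5 = 18751 ⇒ 18750
(3) 18750|_5 = 5^(5 + 1) + 5^5 ↦ 6^(6 + 1) + 6^6|_6 = 326592 ⇒ 326591
(4) 326591|_6 = 6^(6 + 1) + 5·6^5 + 5·6^4 + 5·6^3 + 5·6^2 + 5·6 + 5 ↦ 7^(7 + 1) + 5·7^5 + 5·7^4 + 5·7^3 + 5·7^2 + 5·7 + 5|_7 = 5862841 ⇒ 5862840
(5) 5862840|_7 = 7^(7 + 1) + 5·7^5 + 5·7^4 + 5·7^3 + 5·7^2 + 5·7 + 4 ↦ 8^(8 + 1) + 5·8^5 + 5·8^4 + 5·8^3 + 5·8^2 + 5·8 + 4|_8 = 134404972 ⇒ 134404971
(6) 134404971|_8 = 8^(8 + 1) + 5·8^5 + 5·8^4 + 5·8^3 + 5·8^2 + 5·8 + 3 ↦ 9^(9 + 1) + 5·9^5 + 5·9^4 + 5·9^3 + 5·9^2 + 5·9 + 3|_9 = 3487116549 ⇒ 3487116548

14, 110, 1281, 18750, 326591, 5862840, 134404971, 3487116548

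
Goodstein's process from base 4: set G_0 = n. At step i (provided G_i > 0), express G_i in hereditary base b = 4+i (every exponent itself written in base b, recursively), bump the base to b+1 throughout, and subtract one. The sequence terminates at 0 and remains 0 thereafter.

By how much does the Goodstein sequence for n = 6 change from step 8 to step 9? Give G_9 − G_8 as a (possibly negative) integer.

step 0: 6 = 4 + 2; sub 5 for 4: 5 + 2; = 7; G_1 = 7−1 = 6
step 1: 6 = 5 + 1; sub 6 for 5: 6 + 1; = 7; G_2 = 7−1 = 6
step 2: 6 = 6; sub 7 for 6: 7; = 7; G_3 = 7−1 = 6
step 3: 6 = 6; sub 8 for 7: 6; = 6; G_4 = 6−1 = 5
step 4: 5 = 5; sub 9 for 8: 5; = 5; G_5 = 5−1 = 4
step 5: 4 = 4; sub 10 for 9: 4; = 4; G_6 = 4−1 = 3
step 6: 3 = 3; sub 11 for 10: 3; = 3; G_7 = 3−1 = 2
step 7: 2 = 2; sub 12 for 11: 2; = 2; G_8 = 2−1 = 1
step 8: 1 = 1; sub 13 for 12: 1; = 1; G_9 = 1−1 = 0

-1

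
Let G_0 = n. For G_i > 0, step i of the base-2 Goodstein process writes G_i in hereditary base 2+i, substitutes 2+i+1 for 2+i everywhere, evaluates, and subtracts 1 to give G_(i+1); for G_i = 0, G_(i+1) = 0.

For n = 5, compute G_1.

27

[0] 5 ≡ 2^2 + 1 (base 2). Lift 3: 28. −1: 27.
[1] 27 ≡ 3^3 (base 3). Lift 4: 256. −1: 255.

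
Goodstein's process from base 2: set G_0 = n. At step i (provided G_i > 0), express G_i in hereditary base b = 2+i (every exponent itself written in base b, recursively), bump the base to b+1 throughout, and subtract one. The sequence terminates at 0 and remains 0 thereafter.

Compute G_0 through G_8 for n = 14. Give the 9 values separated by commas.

14, 110, 1281, 18750, 326591, 5862840, 134404971, 3487116548, 100000555551

14 —HB2→ 2^(2 + 1) + 2^2 + 2 —bump→ 3^(3 + 1) + 3^3 + 3 = 111 —(−1)→ 110
110 —HB3→ 3^(3 + 1) + 3^3 + 2 —bump→ 4^(4 + 1) + 4^4 + 2 = 1282 —(−1)→ 1281
1281 —HB4→ 4^(4 + 1) + 4^4 + 1 —bump→ 5^(5 + 1) + 5^5 + 1 = 18751 —(−1)→ 18750
18750 —HB5→ 5^(5 + 1) + 5^5 —bump→ 6^(6 + 1) + 6^6 = 326592 —(−1)→ 326591
326591 —HB6→ 6^(6 + 1) + 5·6^5 + 5·6^4 + 5·6^3 + 5·6^2 + 5·6 + 5 —bump→ 7^(7 + 1) + 5·7^5 + 5·7^4 + 5·7^3 + 5·7^2 + 5·7 + 5 = 5862841 —(−1)→ 5862840
5862840 —HB7→ 7^(7 + 1) + 5·7^5 + 5·7^4 + 5·7^3 + 5·7^2 + 5·7 + 4 —bump→ 8^(8 + 1) + 5·8^5 + 5·8^4 + 5·8^3 + 5·8^2 + 5·8 + 4 = 134404972 —(−1)→ 134404971
134404971 —HB8→ 8^(8 + 1) + 5·8^5 + 5·8^4 + 5·8^3 + 5·8^2 + 5·8 + 3 —bump→ 9^(9 + 1) + 5·9^5 + 5·9^4 + 5·9^3 + 5·9^2 + 5·9 + 3 = 3487116549 —(−1)→ 3487116548
3487116548 —HB9→ 9^(9 + 1) + 5·9^5 + 5·9^4 + 5·9^3 + 5·9^2 + 5·9 + 2 —bump→ 10^(10 + 1) + 5·10^5 + 5·10^4 + 5·10^3 + 5·10^2 + 5·10 + 2 = 100000555552 —(−1)→ 100000555551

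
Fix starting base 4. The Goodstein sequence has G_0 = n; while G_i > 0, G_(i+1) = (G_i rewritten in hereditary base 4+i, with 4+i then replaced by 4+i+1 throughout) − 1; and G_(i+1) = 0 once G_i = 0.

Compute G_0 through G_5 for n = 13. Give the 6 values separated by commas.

G_0 = 13. HB_4(13) = 3·4 + 1. Bump = 16. G_1 = 15.
G_1 = 15. HB_5(15) = 3·5. Bump = 18. G_2 = 17.
G_2 = 17. HB_6(17) = 2·6 + 5. Bump = 19. G_3 = 18.
G_3 = 18. HB_7(18) = 2·7 + 4. Bump = 20. G_4 = 19.
G_4 = 19. HB_8(19) = 2·8 + 3. Bump = 21. G_5 = 20.

13, 15, 17, 18, 19, 20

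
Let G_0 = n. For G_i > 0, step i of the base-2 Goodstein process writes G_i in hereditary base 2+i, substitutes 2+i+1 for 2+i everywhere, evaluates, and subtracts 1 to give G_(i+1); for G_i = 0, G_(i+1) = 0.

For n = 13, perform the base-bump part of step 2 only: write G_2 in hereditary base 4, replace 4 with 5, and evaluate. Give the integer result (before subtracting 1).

G_0=13  [base 2] 2^(2 + 1) + 2^2 + 1  →[2↦3]→  3^(3 + 1) + 3^3 + 1 = 109  −1 ⇒ G_1=108
G_1=108  [base 3] 3^(3 + 1) + 3^3  →[3↦4]→  4^(4 + 1) + 4^4 = 1280  −1 ⇒ G_2=1279
G_2=1279  [base 4] 4^(4 + 1) + 3·4^3 + 3·4^2 + 3·4 + 3  →[4↦5]→  5^(5 + 1) + 3·5^3 + 3·5^2 + 3·5 + 3 = 16093  −1 ⇒ G_3=16092

16093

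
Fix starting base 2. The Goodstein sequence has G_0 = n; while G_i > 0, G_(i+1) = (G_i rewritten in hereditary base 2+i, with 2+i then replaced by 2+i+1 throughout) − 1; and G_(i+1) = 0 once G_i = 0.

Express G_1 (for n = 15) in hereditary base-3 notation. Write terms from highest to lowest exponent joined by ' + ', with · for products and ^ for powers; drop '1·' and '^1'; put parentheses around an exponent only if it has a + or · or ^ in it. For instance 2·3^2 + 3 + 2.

3^(3 + 1) + 3^3 + 3

15 —HB2→ 2^(2 + 1) + 2^2 + 2 + 1 —bump→ 3^(3 + 1) + 3^3 + 3 + 1 = 112 —(−1)→ 111
111 —HB3→ 3^(3 + 1) + 3^3 + 3 —bump→ 4^(4 + 1) + 4^4 + 4 = 1284 —(−1)→ 1283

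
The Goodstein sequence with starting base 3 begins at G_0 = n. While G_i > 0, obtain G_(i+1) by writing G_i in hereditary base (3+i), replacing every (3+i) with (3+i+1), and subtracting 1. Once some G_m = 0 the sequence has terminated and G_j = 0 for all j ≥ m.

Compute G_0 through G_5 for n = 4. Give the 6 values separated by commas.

G_0=4  [base 3] 3 + 1  →[3↦4]→  4 + 1 = 5  −1 ⇒ G_1=4
G_1=4  [base 4] 4  →[4↦5]→  5 = 5  −1 ⇒ G_2=4
G_2=4  [base 5] 4  →[5↦6]→  4 = 4  −1 ⇒ G_3=3
G_3=3  [base 6] 3  →[6↦7]→  3 = 3  −1 ⇒ G_4=2
G_4=2  [base 7] 2  →[7↦8]→  2 = 2  −1 ⇒ G_5=1

4, 4, 4, 3, 2, 1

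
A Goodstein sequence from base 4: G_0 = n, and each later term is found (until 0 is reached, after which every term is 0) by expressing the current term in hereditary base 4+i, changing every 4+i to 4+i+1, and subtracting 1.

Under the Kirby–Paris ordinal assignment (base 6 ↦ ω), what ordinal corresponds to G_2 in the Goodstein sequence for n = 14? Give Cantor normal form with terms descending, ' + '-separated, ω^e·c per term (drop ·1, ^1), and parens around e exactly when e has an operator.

ω·3

i=0: 14 = 3·4 + 2 (b=4); 4→5: 3·5 + 2 = 17; 17−1 = 16
i=1: 16 = 3·5 + 1 (b=5); 5→6: 3·6 + 1 = 19; 19−1 = 18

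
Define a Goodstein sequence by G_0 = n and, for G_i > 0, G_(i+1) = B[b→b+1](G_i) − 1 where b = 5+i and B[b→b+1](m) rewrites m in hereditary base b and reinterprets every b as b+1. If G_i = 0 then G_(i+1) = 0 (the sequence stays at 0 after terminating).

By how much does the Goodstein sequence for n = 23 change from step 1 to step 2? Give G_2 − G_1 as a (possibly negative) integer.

G_0 = 23. HB_5(23) = 4·5 + 3. Bump = 27. G_1 = 26.
G_1 = 26. HB_6(26) = 4·6 + 2. Bump = 30. G_2 = 29.

3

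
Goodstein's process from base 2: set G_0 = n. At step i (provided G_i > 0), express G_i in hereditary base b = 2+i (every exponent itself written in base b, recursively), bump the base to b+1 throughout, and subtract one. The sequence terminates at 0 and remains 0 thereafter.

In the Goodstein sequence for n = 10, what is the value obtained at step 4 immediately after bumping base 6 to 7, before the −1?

4215755

G_0 = 10. HB_2(10) = 2^(2 + 1) + 2. Bump = 84. G_1 = 83.
G_1 = 83. HB_3(83) = 3^(3 + 1) + 2. Bump = 1026. G_2 = 1025.
G_2 = 1025. HB_4(1025) = 4^(4 + 1) + 1. Bump = 15626. G_3 = 15625.
G_3 = 15625. HB_5(15625) = 5^(5 + 1). Bump = 279936. G_4 = 279935.
G_4 = 279935. HB_6(279935) = 5·6^6 + 5·6^5 + 5·6^4 + 5·6^3 + 5·6^2 + 5·6 + 5. Bump = 4215755. G_5 = 4215754.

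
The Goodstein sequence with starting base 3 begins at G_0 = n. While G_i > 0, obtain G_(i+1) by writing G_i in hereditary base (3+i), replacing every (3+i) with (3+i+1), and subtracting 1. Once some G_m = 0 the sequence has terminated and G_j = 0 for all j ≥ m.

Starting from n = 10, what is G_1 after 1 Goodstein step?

step 0: 10 = 3^2 + 1; sub 4 for 3: 4^2 + 1; = 17; G_1 = 17−1 = 16
step 1: 16 = 4^2; sub 5 for 4: 5^2; = 25; G_2 = 25−1 = 24

16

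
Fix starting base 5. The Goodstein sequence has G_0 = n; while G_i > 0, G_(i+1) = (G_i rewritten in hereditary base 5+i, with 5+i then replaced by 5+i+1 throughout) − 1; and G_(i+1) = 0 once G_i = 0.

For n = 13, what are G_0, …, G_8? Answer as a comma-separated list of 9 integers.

13, 14, 15, 16, 17, 17, 17, 17, 17

13 —HB5→ 2·5 + 3 —bump→ 2·6 + 3 = 15 —(−1)→ 14
14 —HB6→ 2·6 + 2 —bump→ 2·7 + 2 = 16 —(−1)→ 15
15 —HB7→ 2·7 + 1 —bump→ 2·8 + 1 = 17 —(−1)→ 16
16 —HB8→ 2·8 —bump→ 2·9 = 18 —(−1)→ 17
17 —HB9→ 9 + 8 —bump→ 10 + 8 = 18 —(−1)→ 17
17 —HB10→ 10 + 7 —bump→ 11 + 7 = 18 —(−1)→ 17
17 —HB11→ 11 + 6 —bump→ 12 + 6 = 18 —(−1)→ 17
17 —HB12→ 12 + 5 —bump→ 13 + 5 = 18 —(−1)→ 17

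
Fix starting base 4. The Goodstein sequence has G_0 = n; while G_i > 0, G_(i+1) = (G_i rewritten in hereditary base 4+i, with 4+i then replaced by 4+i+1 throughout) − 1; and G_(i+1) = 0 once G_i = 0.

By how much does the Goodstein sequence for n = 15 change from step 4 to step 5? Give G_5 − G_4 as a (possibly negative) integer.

G_0=15  [base 4] 3·4 + 3  →[4↦5]→  3·5 + 3 = 18  −1 ⇒ G_1=17
G_1=17  [base 5] 3·5 + 2  →[5↦6]→  3·6 + 2 = 20  −1 ⇒ G_2=19
G_2=19  [base 6] 3·6 + 1  →[6↦7]→  3·7 + 1 = 22  −1 ⇒ G_3=21
G_3=21  [base 7] 3·7  →[7↦8]→  3·8 = 24  −1 ⇒ G_4=23
G_4=23  [base 8] 2·8 + 7  →[8↦9]→  2·9 + 7 = 25  −1 ⇒ G_5=24

1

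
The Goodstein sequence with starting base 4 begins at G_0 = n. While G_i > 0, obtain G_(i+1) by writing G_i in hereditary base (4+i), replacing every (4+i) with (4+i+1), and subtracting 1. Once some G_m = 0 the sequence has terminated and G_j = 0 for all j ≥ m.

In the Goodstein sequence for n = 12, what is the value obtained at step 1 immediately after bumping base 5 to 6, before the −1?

G_0 = 12. HB_4(12) = 3·4. Bump = 15. G_1 = 14.
G_1 = 14. HB_5(14) = 2·5 + 4. Bump = 16. G_2 = 15.

16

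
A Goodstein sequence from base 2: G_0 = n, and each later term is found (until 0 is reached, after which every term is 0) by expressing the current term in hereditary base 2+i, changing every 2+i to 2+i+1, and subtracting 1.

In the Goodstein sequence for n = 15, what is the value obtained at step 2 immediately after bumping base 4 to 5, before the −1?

step 0: 15 = 2^(2 + 1) + 2^2 + 2 + 1; sub 3 for 2: 3^(3 + 1) + 3^3 + 3 + 1; = 112; G_1 = 112−1 = 111
step 1: 111 = 3^(3 + 1) + 3^3 + 3; sub 4 for 3: 4^(4 + 1) + 4^4 + 4; = 1284; G_2 = 1284−1 = 1283
step 2: 1283 = 4^(4 + 1) + 4^4 + 3; sub 5 for 4: 5^(5 + 1) + 5^5 + 3; = 18753; G_3 = 18753−1 = 18752

18753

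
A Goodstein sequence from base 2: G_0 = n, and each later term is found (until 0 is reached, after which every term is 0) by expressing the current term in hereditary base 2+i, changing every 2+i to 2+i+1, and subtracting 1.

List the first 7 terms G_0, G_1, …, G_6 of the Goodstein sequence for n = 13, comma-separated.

13, 108, 1279, 16092, 280711, 5765998, 134219479

(0) 13|_2 = 2^(2 + 1) + 2^2 + 1 ↦ 3^(3 + 1) + 3^3 + 1|_3 = 109 ⇒ 108
(1) 108|_3 = 3^(3 + 1) + 3^3 ↦ 4^(4 + 1) + 4^4|_4 = 1280 ⇒ 1279
(2) 1279|_4 = 4^(4 + 1) + 3·4^3 + 3·4^2 + 3·4 + 3 ↦ 5^(5 + 1) + 3·5^3 + 3·5^2 + 3·5 + 3|_5 = 16093 ⇒ 16092
(3) 16092|_5 = 5^(5 + 1) + 3·5^3 + 3·5^2 + 3·5 + 2 ↦ 6^(6 + 1) + 3·6^3 + 3·6^2 + 3·6 + 2|_6 = 280712 ⇒ 280711
(4) 280711|_6 = 6^(6 + 1) + 3·6^3 + 3·6^2 + 3·6 + 1 ↦ 7^(7 + 1) + 3·7^3 + 3·7^2 + 3·7 + 1|_7 = 5765999 ⇒ 5765998
(5) 5765998|_7 = 7^(7 + 1) + 3·7^3 + 3·7^2 + 3·7 ↦ 8^(8 + 1) + 3·8^3 + 3·8^2 + 3·8|_8 = 134219480 ⇒ 134219479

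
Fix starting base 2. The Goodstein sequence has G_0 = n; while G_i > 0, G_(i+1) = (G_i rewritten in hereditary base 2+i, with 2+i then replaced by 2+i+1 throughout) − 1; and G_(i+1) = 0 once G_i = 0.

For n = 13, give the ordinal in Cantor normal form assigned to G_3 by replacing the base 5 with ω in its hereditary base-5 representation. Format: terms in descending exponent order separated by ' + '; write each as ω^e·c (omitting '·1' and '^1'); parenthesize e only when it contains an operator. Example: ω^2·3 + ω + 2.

step 0: 13 = 2^(2 + 1) + 2^2 + 1; sub 3 for 2: 3^(3 + 1) + 3^3 + 1; = 109; G_1 = 109−1 = 108
step 1: 108 = 3^(3 + 1) + 3^3; sub 4 for 3: 4^(4 + 1) + 4^4; = 1280; G_2 = 1280−1 = 1279
step 2: 1279 = 4^(4 + 1) + 3·4^3 + 3·4^2 + 3·4 + 3; sub 5 for 4: 5^(5 + 1) + 3·5^3 + 3·5^2 + 3·5 + 3; = 16093; G_3 = 16093−1 = 16092
step 3: 16092 = 5^(5 + 1) + 3·5^3 + 3·5^2 + 3·5 + 2; sub 6 for 5: 6^(6 + 1) + 3·6^3 + 3·6^2 + 3·6 + 2; = 280712; G_4 = 280712−1 = 280711

ω^(ω + 1) + ω^3·3 + ω^2·3 + ω·3 + 2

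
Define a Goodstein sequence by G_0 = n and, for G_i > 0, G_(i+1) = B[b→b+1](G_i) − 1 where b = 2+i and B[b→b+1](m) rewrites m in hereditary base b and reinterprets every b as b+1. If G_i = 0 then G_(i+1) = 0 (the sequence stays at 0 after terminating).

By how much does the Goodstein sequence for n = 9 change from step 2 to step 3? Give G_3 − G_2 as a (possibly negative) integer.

8819

9 —HB2→ 2^(2 + 1) + 1 —bump→ 3^(3 + 1) + 1 = 82 —(−1)→ 81
81 —HB3→ 3^(3 + 1) —bump→ 4^(4 + 1) = 1024 —(−1)→ 1023
1023 —HB4→ 3·4^4 + 3·4^3 + 3·4^2 + 3·4 + 3 —bump→ 3·5^5 + 3·5^3 + 3·5^2 + 3·5 + 3 = 9843 —(−1)→ 9842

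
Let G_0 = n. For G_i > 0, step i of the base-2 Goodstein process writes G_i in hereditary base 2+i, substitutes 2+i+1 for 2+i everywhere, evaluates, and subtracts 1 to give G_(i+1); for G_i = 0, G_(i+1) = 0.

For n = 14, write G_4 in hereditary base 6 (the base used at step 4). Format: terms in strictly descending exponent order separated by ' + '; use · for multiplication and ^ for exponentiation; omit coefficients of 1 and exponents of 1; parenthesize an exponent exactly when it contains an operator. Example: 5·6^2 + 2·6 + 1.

6^(6 + 1) + 5·6^5 + 5·6^4 + 5·6^3 + 5·6^2 + 5·6 + 5

(0) 14|_2 = 2^(2 + 1) + 2^2 + 2 ↦ 3^(3 + 1) + 3^3 + 3|_3 = 111 ⇒ 110
(1) 110|_3 = 3^(3 + 1) + 3^3 + 2 ↦ 4^(4 + 1) + 4^4 + 2|_4 = 1282 ⇒ 1281
(2) 1281|_4 = 4^(4 + 1) + 4^4 + 1 ↦ 5^(5 + 1) + 5^5 + 1|_5 = 18751 ⇒ 18750
(3) 18750|_5 = 5^(5 + 1) + 5^5 ↦ 6^(6 + 1) + 6^6|_6 = 326592 ⇒ 326591
(4) 326591|_6 = 6^(6 + 1) + 5·6^5 + 5·6^4 + 5·6^3 + 5·6^2 + 5·6 + 5 ↦ 7^(7 + 1) + 5·7^5 + 5·7^4 + 5·7^3 + 5·7^2 + 5·7 + 5|_7 = 5862841 ⇒ 5862840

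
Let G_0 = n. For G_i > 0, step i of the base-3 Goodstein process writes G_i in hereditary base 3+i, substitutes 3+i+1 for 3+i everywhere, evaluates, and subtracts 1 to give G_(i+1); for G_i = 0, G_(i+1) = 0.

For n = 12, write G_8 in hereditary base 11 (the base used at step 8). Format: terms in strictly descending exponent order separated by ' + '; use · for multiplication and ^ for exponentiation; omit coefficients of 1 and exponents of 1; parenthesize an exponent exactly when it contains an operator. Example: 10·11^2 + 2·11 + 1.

G_0=12  [base 3] 3^2 + 3  →[3↦4]→  4^2 + 4 = 20  −1 ⇒ G_1=19
G_1=19  [base 4] 4^2 + 3  →[4↦5]→  5^2 + 3 = 28  −1 ⇒ G_2=27
G_2=27  [base 5] 5^2 + 2  →[5↦6]→  6^2 + 2 = 38  −1 ⇒ G_3=37
G_3=37  [base 6] 6^2 + 1  →[6↦7]→  7^2 + 1 = 50  −1 ⇒ G_4=49
G_4=49  [base 7] 7^2  →[7↦8]→  8^2 = 64  −1 ⇒ G_5=63
G_5=63  [base 8] 7·8 + 7  →[8↦9]→  7·9 + 7 = 70  −1 ⇒ G_6=69
G_6=69  [base 9] 7·9 + 6  →[9↦10]→  7·10 + 6 = 76  −1 ⇒ G_7=75
G_7=75  [base 10] 7·10 + 5  →[10↦11]→  7·11 + 5 = 82  −1 ⇒ G_8=81
G_8=81  [base 11] 7·11 + 4  →[11↦12]→  7·12 + 4 = 88  −1 ⇒ G_9=87

7·11 + 4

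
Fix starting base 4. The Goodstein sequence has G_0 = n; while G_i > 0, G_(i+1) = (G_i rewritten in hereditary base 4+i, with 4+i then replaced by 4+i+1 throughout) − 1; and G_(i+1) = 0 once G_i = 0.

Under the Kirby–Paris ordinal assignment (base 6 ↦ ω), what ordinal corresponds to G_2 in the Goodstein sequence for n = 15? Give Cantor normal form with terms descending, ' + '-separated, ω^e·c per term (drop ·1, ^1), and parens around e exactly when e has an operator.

ω·3 + 1

[0] 15 ≡ 3·4 + 3 (base 4). Lift 5: 18. −1: 17.
[1] 17 ≡ 3·5 + 2 (base 5). Lift 6: 20. −1: 19.
[2] 19 ≡ 3·6 + 1 (base 6). Lift 7: 22. −1: 21.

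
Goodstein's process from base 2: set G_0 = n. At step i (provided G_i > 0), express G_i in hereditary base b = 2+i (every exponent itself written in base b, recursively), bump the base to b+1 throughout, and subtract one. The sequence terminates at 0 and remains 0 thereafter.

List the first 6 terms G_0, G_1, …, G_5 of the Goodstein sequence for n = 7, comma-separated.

base 2: 7 = 2^2 + 2 + 1; at 3: 3^3 + 3 + 1 = 31; next = 30
base 3: 30 = 3^3 + 3; at 4: 4^4 + 4 = 260; next = 259
base 4: 259 = 4^4 + 3; at 5: 5^5 + 3 = 3128; next = 3127
base 5: 3127 = 5^5 + 2; at 6: 6^6 + 2 = 46658; next = 46657
base 6: 46657 = 6^6 + 1; at 7: 7^7 + 1 = 823544; next = 823543

7, 30, 259, 3127, 46657, 823543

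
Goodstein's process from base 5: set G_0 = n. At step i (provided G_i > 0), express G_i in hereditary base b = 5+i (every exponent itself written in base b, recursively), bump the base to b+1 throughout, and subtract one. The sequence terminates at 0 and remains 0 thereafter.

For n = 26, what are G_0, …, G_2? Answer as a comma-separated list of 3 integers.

26, 36, 48

[0] 26 ≡ 5^2 + 1 (base 5). Lift 6: 37. −1: 36.
[1] 36 ≡ 6^2 (base 6). Lift 7: 49. −1: 48.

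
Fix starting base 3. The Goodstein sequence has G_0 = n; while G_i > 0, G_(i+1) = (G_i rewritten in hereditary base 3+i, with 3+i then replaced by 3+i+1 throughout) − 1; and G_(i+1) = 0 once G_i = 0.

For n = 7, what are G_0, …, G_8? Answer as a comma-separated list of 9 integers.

7, 8, 9, 9, 9, 9, 9, 9, 8

base 3: 7 = 2·3 + 1; at 4: 2·4 + 1 = 9; next = 8
base 4: 8 = 2·4; at 5: 2·5 = 10; next = 9
base 5: 9 = 5 + 4; at 6: 6 + 4 = 10; next = 9
base 6: 9 = 6 + 3; at 7: 7 + 3 = 10; next = 9
base 7: 9 = 7 + 2; at 8: 8 + 2 = 10; next = 9
base 8: 9 = 8 + 1; at 9: 9 + 1 = 10; next = 9
base 9: 9 = 9; at 10: 10 = 10; next = 9
base 10: 9 = 9; at 11: 9 = 9; next = 8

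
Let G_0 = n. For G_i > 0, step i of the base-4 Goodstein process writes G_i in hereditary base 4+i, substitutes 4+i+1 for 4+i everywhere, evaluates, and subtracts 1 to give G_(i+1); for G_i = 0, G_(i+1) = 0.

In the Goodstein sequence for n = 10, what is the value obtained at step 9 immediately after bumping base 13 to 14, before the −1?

14

base 4: 10 = 2·4 + 2; at 5: 2·5 + 2 = 12; next = 11
base 5: 11 = 2·5 + 1; at 6: 2·6 + 1 = 13; next = 12
base 6: 12 = 2·6; at 7: 2·7 = 14; next = 13
base 7: 13 = 7 + 6; at 8: 8 + 6 = 14; next = 13
base 8: 13 = 8 + 5; at 9: 9 + 5 = 14; next = 13
base 9: 13 = 9 + 4; at 10: 10 + 4 = 14; next = 13
base 10: 13 = 10 + 3; at 11: 11 + 3 = 14; next = 13
base 11: 13 = 11 + 2; at 12: 12 + 2 = 14; next = 13
base 12: 13 = 12 + 1; at 13: 13 + 1 = 14; next = 13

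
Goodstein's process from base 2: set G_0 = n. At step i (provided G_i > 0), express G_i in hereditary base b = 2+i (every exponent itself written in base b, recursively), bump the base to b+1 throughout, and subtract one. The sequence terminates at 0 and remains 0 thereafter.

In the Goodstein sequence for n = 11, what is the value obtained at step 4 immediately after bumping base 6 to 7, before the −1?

step 0: 11 = 2^(2 + 1) + 2 + 1; sub 3 for 2: 3^(3 + 1) + 3 + 1; = 85; G_1 = 85−1 = 84
step 1: 84 = 3^(3 + 1) + 3; sub 4 for 3: 4^(4 + 1) + 4; = 1028; G_2 = 1028−1 = 1027
step 2: 1027 = 4^(4 + 1) + 3; sub 5 for 4: 5^(5 + 1) + 3; = 15628; G_3 = 15628−1 = 15627
step 3: 15627 = 5^(5 + 1) + 2; sub 6 for 5: 6^(6 + 1) + 2; = 279938; G_4 = 279938−1 = 279937
step 4: 279937 = 6^(6 + 1) + 1; sub 7 for 6: 7^(7 + 1) + 1; = 5764802; G_5 = 5764802−1 = 5764801

5764802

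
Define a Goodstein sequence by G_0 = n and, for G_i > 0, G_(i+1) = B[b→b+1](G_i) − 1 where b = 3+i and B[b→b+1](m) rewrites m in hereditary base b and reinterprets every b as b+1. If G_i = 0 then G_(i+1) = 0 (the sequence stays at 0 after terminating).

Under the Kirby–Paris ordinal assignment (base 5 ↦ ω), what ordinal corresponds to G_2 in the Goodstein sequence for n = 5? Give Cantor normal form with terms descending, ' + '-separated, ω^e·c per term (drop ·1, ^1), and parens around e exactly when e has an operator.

ω

base 3: 5 = 3 + 2; at 4: 4 + 2 = 6; next = 5
base 4: 5 = 4 + 1; at 5: 5 + 1 = 6; next = 5
base 5: 5 = 5; at 6: 6 = 6; next = 5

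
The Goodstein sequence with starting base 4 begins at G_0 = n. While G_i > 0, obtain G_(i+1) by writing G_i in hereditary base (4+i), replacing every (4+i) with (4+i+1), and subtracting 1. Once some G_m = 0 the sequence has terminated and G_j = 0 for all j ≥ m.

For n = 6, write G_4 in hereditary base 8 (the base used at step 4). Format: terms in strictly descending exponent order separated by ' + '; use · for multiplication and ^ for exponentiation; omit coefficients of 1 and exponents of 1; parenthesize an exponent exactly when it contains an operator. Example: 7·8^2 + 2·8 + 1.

5

6 —HB4→ 4 + 2 —bump→ 5 + 2 = 7 —(−1)→ 6
6 —HB5→ 5 + 1 —bump→ 6 + 1 = 7 —(−1)→ 6
6 —HB6→ 6 —bump→ 7 = 7 —(−1)→ 6
6 —HB7→ 6 —bump→ 6 = 6 —(−1)→ 5
5 —HB8→ 5 —bump→ 5 = 5 —(−1)→ 4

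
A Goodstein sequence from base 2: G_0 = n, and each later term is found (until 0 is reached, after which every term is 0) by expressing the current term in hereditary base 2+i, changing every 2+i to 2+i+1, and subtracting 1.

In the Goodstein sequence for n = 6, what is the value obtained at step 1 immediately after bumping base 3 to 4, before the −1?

258

(0) 6|_2 = 2^2 + 2 ↦ 3^3 + 3|_3 = 30 ⇒ 29
(1) 29|_3 = 3^3 + 2 ↦ 4^4 + 2|_4 = 258 ⇒ 257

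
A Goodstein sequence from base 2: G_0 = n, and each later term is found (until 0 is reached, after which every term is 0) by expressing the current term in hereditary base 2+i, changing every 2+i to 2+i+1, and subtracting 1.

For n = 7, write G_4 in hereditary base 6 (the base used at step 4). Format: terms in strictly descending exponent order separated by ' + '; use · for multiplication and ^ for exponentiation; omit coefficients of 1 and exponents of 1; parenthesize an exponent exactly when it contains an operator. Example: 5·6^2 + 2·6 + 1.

6^6 + 1

base 2: 7 = 2^2 + 2 + 1; at 3: 3^3 + 3 + 1 = 31; next = 30
base 3: 30 = 3^3 + 3; at 4: 4^4 + 4 = 260; next = 259
base 4: 259 = 4^4 + 3; at 5: 5^5 + 3 = 3128; next = 3127
base 5: 3127 = 5^5 + 2; at 6: 6^6 + 2 = 46658; next = 46657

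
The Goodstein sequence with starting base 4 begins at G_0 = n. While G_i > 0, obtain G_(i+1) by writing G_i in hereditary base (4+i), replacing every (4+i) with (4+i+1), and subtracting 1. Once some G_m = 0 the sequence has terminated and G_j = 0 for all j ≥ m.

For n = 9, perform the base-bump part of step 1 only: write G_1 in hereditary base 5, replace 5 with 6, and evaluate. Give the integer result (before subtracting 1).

12

(0) 9|_4 = 2·4 + 1 ↦ 2·5 + 1|_5 = 11 ⇒ 10
(1) 10|_5 = 2·5 ↦ 2·6|_6 = 12 ⇒ 11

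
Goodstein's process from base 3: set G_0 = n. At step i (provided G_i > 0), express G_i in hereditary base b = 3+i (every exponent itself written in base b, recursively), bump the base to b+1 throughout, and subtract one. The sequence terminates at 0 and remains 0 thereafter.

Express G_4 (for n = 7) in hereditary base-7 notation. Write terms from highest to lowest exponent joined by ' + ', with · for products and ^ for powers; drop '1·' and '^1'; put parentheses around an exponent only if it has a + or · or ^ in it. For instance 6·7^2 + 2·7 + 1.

7 + 2

G_0 = 7. HB_3(7) = 2·3 + 1. Bump = 9. G_1 = 8.
G_1 = 8. HB_4(8) = 2·4. Bump = 10. G_2 = 9.
G_2 = 9. HB_5(9) = 5 + 4. Bump = 10. G_3 = 9.
G_3 = 9. HB_6(9) = 6 + 3. Bump = 10. G_4 = 9.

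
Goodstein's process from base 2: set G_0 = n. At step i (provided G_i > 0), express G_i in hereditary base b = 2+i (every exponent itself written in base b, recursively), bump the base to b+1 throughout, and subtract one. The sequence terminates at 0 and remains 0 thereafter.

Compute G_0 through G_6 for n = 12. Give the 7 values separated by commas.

i=0: 12 = 2^(2 + 1) + 2^2 (b=2); 2→3: 3^(3 + 1) + 3^3 = 108; 108−1 = 107
i=1: 107 = 3^(3 + 1) + 2·3^2 + 2·3 + 2 (b=3); 3→4: 4^(4 + 1) + 2·4^2 + 2·4 + 2 = 1066; 1066−1 = 1065
i=2: 1065 = 4^(4 + 1) + 2·4^2 + 2·4 + 1 (b=4); 4→5: 5^(5 + 1) + 2·5^2 + 2·5 + 1 = 15686; 15686−1 = 15685
i=3: 15685 = 5^(5 + 1) + 2·5^2 + 2·5 (b=5); 5→6: 6^(6 + 1) + 2·6^2 + 2·6 = 280020; 280020−1 = 280019
i=4: 280019 = 6^(6 + 1) + 2·6^2 + 6 + 5 (b=6); 6→7: 7^(7 + 1) + 2·7^2 + 7 + 5 = 5764911; 5764911−1 = 5764910
i=5: 5764910 = 7^(7 + 1) + 2·7^2 + 7 + 4 (b=7); 7→8: 8^(8 + 1) + 2·8^2 + 8 + 4 = 134217868; 134217868−1 = 134217867

12, 107, 1065, 15685, 280019, 5764910, 134217867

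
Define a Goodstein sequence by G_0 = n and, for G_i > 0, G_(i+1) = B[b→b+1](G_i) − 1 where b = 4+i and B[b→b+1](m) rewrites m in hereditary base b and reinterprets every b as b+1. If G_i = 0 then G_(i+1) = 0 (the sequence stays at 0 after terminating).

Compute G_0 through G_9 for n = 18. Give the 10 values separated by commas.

18 —HB4→ 4^2 + 2 —bump→ 5^2 + 2 = 27 —(−1)→ 26
26 —HB5→ 5^2 + 1 —bump→ 6^2 + 1 = 37 —(−1)→ 36
36 —HB6→ 6^2 —bump→ 7^2 = 49 —(−1)→ 48
48 —HB7→ 6·7 + 6 —bump→ 6·8 + 6 = 54 —(−1)→ 53
53 —HB8→ 6·8 + 5 —bump→ 6·9 + 5 = 59 —(−1)→ 58
58 —HB9→ 6·9 + 4 —bump→ 6·10 + 4 = 64 —(−1)→ 63
63 —HB10→ 6·10 + 3 —bump→ 6·11 + 3 = 69 —(−1)→ 68
68 —HB11→ 6·11 + 2 —bump→ 6·12 + 2 = 74 —(−1)→ 73
73 —HB12→ 6·12 + 1 —bump→ 6·13 + 1 = 79 —(−1)→ 78

18, 26, 36, 48, 53, 58, 63, 68, 73, 78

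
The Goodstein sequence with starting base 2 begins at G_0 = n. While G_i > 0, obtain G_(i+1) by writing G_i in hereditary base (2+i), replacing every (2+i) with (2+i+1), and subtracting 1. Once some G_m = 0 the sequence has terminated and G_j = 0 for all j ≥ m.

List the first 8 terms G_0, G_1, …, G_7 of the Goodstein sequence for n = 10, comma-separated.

[0] 10 ≡ 2^(2 + 1) + 2 (base 2). Lift 3: 84. −1: 83.
[1] 83 ≡ 3^(3 + 1) + 2 (base 3). Lift 4: 1026. −1: 1025.
[2] 1025 ≡ 4^(4 + 1) + 1 (base 4). Lift 5: 15626. −1: 15625.
[3] 15625 ≡ 5^(5 + 1) (base 5). Lift 6: 279936. −1: 279935.
[4] 279935 ≡ 5·6^6 + 5·6^5 + 5·6^4 + 5·6^3 + 5·6^2 + 5·6 + 5 (base 6). Lift 7: 4215755. −1: 4215754.
[5] 4215754 ≡ 5·7^7 + 5·7^5 + 5·7^4 + 5·7^3 + 5·7^2 + 5·7 + 4 (base 7). Lift 8: 84073324. −1: 84073323.
[6] 84073323 ≡ 5·8^8 + 5·8^5 + 5·8^4 + 5·8^3 + 5·8^2 + 5·8 + 3 (base 8). Lift 9: 1937434593. −1: 1937434592.

10, 83, 1025, 15625, 279935, 4215754, 84073323, 1937434592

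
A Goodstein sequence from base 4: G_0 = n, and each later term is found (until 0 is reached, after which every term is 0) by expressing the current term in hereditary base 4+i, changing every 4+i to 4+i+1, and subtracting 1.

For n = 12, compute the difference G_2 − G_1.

base 4: 12 = 3·4; at 5: 3·5 = 15; next = 14
base 5: 14 = 2·5 + 4; at 6: 2·6 + 4 = 16; next = 15

1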